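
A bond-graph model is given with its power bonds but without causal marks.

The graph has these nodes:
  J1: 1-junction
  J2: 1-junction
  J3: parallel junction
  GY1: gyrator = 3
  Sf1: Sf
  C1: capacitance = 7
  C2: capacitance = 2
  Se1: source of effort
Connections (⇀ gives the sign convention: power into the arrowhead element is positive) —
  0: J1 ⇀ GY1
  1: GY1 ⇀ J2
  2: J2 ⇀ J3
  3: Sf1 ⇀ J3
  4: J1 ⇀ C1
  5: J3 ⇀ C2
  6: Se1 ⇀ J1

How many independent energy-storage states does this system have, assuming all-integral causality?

2  (C1, C2 all integral)

#3 →Sf1  (Sf1: flow source, stroke at near end)
#6 →J1  (Se1 fixes effort; stroke away)
#4 →J1  (C1 integral (e out))
#0 →GY1  (J1 needs exactly one f-in)
#1 →GY1  (GY1 both-in/both-out from 0)
#2 →J2  (J2: bond 1 brought flow, rest push out)
#5 →J3  (J3 needs exactly one e-in)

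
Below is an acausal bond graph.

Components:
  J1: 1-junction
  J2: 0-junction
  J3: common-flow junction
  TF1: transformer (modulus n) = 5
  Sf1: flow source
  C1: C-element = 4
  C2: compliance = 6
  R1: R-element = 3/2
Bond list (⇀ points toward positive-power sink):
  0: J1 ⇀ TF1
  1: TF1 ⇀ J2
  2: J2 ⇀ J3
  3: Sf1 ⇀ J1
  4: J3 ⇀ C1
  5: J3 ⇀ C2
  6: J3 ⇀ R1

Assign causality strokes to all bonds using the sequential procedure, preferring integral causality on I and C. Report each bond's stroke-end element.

bond 0 stroke at J1
bond 1 stroke at TF1
bond 2 stroke at J2
bond 3 stroke at Sf1
bond 4 stroke at J3
bond 5 stroke at J3
bond 6 stroke at J3

β3 |Sf1  (source Sf1 imposes f)
β0 |J1  (J1 flow already set via bond 3)
β1 |TF1  (TF1 one-in-one-out from 0)
β2 |J2  (closing 0-jn rule on J2)
β4 |J3  (J3: bond 2 brought flow, rest push out)
β5 |J3  (common-f at J3 fixed by 2)
β6 |J3  (common-f at J3 fixed by 2)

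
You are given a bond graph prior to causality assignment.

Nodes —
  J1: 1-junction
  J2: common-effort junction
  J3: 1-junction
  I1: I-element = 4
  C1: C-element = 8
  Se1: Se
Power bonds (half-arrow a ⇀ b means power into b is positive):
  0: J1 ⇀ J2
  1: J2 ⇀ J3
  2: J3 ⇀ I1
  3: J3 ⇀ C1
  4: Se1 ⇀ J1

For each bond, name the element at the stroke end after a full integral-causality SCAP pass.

b4 stroke→J1  (Se1 fixes effort; stroke away)
b0 stroke→J2  (J1: last free bond brings flow in)
b1 stroke→J3  (J2 effort already set via bond 0)
b2 stroke→I1  (I1 integral (f out))
b3 stroke→J3  (1-jn J3 has f-setter on 2)

β0 stroke→J2
β1 stroke→J3
β2 stroke→I1
β3 stroke→J3
β4 stroke→J1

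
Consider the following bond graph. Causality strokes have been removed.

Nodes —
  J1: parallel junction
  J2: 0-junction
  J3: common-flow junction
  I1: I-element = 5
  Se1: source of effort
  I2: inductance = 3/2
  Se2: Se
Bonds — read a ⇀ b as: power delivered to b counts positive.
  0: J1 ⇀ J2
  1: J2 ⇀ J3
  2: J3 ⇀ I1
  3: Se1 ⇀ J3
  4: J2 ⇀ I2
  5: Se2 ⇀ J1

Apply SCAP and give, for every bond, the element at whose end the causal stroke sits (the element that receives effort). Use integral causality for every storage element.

β0 stroke at J2
β1 stroke at J3
β2 stroke at I1
β3 stroke at J3
β4 stroke at I2
β5 stroke at J1

bond 3 stroke→J3  (source Se1 imposes e)
bond 5 stroke→J1  (Se2 fixes effort; stroke away)
bond 0 stroke→J2  (common-e at J1 fixed by 5)
bond 1 stroke→J3  (0-jn J2 has e-setter on 0)
bond 4 stroke→I2  (J2 effort already set via bond 0)
bond 2 stroke→I1  (J3 needs exactly one f-in)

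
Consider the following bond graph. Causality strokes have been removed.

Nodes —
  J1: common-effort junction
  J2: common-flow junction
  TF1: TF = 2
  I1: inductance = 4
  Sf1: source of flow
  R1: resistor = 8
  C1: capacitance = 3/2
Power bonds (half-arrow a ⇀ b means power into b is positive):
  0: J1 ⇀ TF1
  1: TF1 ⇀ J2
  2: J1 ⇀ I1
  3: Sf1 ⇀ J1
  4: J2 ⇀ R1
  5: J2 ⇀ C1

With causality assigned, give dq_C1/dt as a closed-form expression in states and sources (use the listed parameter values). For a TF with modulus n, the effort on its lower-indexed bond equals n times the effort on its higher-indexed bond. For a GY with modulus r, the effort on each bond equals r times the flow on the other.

b3 |Sf1  (source Sf1 imposes f)
b2 |I1  (I1: I, integral causality)
b0 |J1  (J1 needs exactly one e-in)
b1 |TF1  (TF1: transformer flips bond 0)
b4 |J2  (J2: bond 1 brought flow, rest push out)
b5 |J2  (common-f at J2 fixed by 1)

dq_C1/dt = 2*F_Sf1 - p_I1/2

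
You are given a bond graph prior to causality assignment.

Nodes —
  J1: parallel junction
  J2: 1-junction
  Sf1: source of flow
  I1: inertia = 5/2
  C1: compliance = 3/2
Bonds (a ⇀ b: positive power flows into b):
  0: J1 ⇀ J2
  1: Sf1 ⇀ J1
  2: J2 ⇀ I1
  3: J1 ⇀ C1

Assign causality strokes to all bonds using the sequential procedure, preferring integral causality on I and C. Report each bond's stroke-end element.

bond 1 stroke→Sf1  (source Sf1 imposes f)
bond 2 stroke→I1  (I1: I, integral causality)
bond 0 stroke→J2  (J2 flow already set via bond 2)
bond 3 stroke→J1  (J1: last free bond brings effort in)

β0 |J2
β1 |Sf1
β2 |I1
β3 |J1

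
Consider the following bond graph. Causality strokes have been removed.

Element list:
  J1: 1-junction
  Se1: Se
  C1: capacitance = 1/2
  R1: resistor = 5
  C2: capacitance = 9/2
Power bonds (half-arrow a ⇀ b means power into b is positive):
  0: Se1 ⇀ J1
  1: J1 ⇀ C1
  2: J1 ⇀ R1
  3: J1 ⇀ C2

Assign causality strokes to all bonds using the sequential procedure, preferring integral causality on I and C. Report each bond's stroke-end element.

#0 stroke at J1  (Se1 (Se) sets effort on bond)
#1 stroke at J1  (C1 outputs effort q/C1)
#3 stroke at J1  (prefer integral on C2)
#2 stroke at R1  (J1 needs exactly one f-in)

#0 stroke at J1
#1 stroke at J1
#2 stroke at R1
#3 stroke at J1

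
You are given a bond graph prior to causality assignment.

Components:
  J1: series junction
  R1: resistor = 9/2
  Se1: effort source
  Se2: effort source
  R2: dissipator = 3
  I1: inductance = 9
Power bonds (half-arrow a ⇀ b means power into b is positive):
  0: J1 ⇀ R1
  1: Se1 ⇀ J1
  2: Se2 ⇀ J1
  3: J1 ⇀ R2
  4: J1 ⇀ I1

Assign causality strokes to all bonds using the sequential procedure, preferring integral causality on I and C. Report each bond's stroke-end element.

bond 0 →J1
bond 1 →J1
bond 2 →J1
bond 3 →J1
bond 4 →I1

#1 stroke at J1  (Se1: effort source, stroke at far end)
#2 stroke at J1  (Se2 (Se) sets effort on bond)
#4 stroke at I1  (I1: I, integral causality)
#0 stroke at J1  (J1 flow already set via bond 4)
#3 stroke at J1  (J1: bond 4 brought flow, rest push out)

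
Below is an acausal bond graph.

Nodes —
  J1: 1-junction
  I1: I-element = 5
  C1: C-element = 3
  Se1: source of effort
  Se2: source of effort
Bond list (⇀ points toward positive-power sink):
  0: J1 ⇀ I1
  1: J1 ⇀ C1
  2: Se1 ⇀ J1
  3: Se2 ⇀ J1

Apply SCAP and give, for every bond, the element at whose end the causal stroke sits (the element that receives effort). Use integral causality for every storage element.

b2 →J1  (Se1: effort source, stroke at far end)
b3 →J1  (Se2: effort source, stroke at far end)
b0 →I1  (I1 outputs flow p/I1)
b1 →J1  (common-f at J1 fixed by 0)

bond 0 stroke→I1
bond 1 stroke→J1
bond 2 stroke→J1
bond 3 stroke→J1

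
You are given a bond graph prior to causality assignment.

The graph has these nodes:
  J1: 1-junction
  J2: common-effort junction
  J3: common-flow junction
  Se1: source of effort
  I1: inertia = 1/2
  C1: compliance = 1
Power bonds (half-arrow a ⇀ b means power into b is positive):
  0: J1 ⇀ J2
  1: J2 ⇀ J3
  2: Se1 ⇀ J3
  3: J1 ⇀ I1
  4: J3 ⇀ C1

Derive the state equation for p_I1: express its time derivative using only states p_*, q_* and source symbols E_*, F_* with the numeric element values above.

b2 →J3  (Se1 (Se) sets effort on bond)
b3 →I1  (prefer integral on I1)
b0 →J1  (1-jn J1 has f-setter on 3)
b1 →J2  (only one effort-in slot at J2)
b4 →J3  (J3: bond 1 brought flow, rest push out)

dp_I1/dt = E_Se1 - q_C1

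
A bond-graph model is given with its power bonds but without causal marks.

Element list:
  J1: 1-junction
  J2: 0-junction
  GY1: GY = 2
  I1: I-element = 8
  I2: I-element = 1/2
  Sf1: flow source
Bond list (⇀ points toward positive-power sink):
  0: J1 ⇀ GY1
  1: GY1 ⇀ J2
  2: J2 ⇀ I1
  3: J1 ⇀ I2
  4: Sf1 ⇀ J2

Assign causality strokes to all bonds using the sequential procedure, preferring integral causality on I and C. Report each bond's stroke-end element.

#4 stroke at Sf1  (Sf1 fixes flow; stroke at Sf1)
#2 stroke at I1  (prefer integral on I1)
#1 stroke at J2  (closing 0-jn rule on J2)
#0 stroke at J1  (through GY1, causality inverts; strokes same side of GY1)
#3 stroke at I2  (J1: last free bond brings flow in)

bond 0 |J1
bond 1 |J2
bond 2 |I1
bond 3 |I2
bond 4 |Sf1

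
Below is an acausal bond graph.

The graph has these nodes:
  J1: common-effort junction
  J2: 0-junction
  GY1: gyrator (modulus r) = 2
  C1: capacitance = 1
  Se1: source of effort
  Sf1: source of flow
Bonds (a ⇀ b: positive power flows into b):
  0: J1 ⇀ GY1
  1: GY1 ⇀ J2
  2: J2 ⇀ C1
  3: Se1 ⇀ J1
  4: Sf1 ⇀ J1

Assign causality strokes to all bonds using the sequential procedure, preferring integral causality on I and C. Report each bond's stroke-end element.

β3 stroke→J1  (source Se1 imposes e)
β4 stroke→Sf1  (source Sf1 imposes f)
β0 stroke→GY1  (common-e at J1 fixed by 3)
β1 stroke→GY1  (through GY1, causality inverts; strokes same side of GY1)
β2 stroke→J2  (closing 0-jn rule on J2)

bond 0 stroke→GY1
bond 1 stroke→GY1
bond 2 stroke→J2
bond 3 stroke→J1
bond 4 stroke→Sf1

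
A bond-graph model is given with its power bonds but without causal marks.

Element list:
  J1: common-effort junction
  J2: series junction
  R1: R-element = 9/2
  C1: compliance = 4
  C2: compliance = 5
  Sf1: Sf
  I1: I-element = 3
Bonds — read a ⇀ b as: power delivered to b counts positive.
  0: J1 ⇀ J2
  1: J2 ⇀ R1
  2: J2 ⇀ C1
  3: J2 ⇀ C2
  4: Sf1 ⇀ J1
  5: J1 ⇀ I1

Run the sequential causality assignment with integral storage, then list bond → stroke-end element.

b0 stroke→J1
b1 stroke→J2
b2 stroke→J2
b3 stroke→J2
b4 stroke→Sf1
b5 stroke→I1

b4 stroke→Sf1  (Sf1 fixes flow; stroke at Sf1)
b2 stroke→J2  (C1 outputs effort q/C1)
b3 stroke→J2  (C2: C, integral causality)
b5 stroke→I1  (I1 integral (f out))
b0 stroke→J1  (closing 0-jn rule on J1)
b1 stroke→J2  (1-jn J2 has f-setter on 0)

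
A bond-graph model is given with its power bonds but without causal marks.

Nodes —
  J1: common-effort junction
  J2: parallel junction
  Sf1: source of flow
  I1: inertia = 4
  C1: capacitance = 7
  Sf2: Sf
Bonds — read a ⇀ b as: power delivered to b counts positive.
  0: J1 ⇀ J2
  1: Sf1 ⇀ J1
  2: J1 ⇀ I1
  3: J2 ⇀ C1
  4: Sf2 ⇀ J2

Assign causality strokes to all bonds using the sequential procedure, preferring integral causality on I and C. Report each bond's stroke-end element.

β1 |Sf1  (Sf1: flow source, stroke at near end)
β4 |Sf2  (Sf2: flow source, stroke at near end)
β2 |I1  (I1 outputs flow p/I1)
β0 |J1  (J1 needs exactly one e-in)
β3 |J2  (J2: last free bond brings effort in)

bond 0 stroke at J1
bond 1 stroke at Sf1
bond 2 stroke at I1
bond 3 stroke at J2
bond 4 stroke at Sf2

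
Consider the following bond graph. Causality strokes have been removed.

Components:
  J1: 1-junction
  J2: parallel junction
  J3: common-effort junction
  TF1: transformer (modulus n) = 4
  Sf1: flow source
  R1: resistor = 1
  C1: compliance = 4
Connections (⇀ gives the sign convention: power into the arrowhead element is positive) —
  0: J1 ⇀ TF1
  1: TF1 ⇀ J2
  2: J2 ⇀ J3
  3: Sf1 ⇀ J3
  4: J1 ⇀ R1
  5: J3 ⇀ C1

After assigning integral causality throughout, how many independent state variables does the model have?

1  (C1 all integral)

bond 3 |Sf1  (Sf1 fixes flow; stroke at Sf1)
bond 5 |J3  (C1 integral (e out))
bond 2 |J2  (common-e at J3 fixed by 5)
bond 1 |TF1  (J2: bond 2 brought effort, rest push out)
bond 0 |J1  (TF1 one-in-one-out from 1)
bond 4 |R1  (J1 needs exactly one f-in)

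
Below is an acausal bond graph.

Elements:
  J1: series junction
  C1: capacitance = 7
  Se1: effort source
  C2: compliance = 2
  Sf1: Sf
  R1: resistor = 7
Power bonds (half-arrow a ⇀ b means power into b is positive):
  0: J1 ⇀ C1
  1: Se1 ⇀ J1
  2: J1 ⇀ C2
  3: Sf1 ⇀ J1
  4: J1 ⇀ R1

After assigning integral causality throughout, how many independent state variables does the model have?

2  (C1, C2 all integral)

#1 stroke→J1  (Se1 (Se) sets effort on bond)
#3 stroke→Sf1  (Sf1 (Sf) sets flow on bond)
#0 stroke→J1  (common-f at J1 fixed by 3)
#2 stroke→J1  (J1 flow already set via bond 3)
#4 stroke→J1  (common-f at J1 fixed by 3)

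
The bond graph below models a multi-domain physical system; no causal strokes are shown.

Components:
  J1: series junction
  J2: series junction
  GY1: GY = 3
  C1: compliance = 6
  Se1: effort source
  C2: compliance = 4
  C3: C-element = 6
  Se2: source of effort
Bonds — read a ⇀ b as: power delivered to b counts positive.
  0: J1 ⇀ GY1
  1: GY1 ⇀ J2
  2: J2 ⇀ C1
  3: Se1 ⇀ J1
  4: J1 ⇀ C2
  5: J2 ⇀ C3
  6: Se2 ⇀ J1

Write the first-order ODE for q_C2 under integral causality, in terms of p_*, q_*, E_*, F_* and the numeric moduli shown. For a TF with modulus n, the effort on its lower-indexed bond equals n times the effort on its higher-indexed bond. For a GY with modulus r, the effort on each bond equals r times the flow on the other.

dq_C2/dt = q_C1/18 + q_C3/18

β3 |J1  (Se1 fixes effort; stroke away)
β6 |J1  (Se2: effort source, stroke at far end)
β2 |J2  (C1: C, integral causality)
β4 |J1  (prefer integral on C2)
β0 |GY1  (only one flow-in slot at J1)
β1 |GY1  (GY1: gyrator matches bond 0)
β5 |J2  (J2: bond 1 brought flow, rest push out)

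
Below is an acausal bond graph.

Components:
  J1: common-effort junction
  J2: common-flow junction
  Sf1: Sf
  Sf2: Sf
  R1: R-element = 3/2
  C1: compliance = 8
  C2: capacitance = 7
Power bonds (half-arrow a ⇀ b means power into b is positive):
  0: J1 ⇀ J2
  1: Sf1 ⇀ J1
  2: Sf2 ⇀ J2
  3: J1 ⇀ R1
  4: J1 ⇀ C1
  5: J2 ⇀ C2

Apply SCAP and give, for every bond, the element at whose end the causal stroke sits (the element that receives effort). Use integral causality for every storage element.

β0 stroke at J2
β1 stroke at Sf1
β2 stroke at Sf2
β3 stroke at R1
β4 stroke at J1
β5 stroke at J2

β1 stroke→Sf1  (source Sf1 imposes f)
β2 stroke→Sf2  (Sf2 (Sf) sets flow on bond)
β0 stroke→J2  (1-jn J2 has f-setter on 2)
β5 stroke→J2  (J2 flow already set via bond 2)
β4 stroke→J1  (C1 outputs effort q/C1)
β3 stroke→R1  (J1: bond 4 brought effort, rest push out)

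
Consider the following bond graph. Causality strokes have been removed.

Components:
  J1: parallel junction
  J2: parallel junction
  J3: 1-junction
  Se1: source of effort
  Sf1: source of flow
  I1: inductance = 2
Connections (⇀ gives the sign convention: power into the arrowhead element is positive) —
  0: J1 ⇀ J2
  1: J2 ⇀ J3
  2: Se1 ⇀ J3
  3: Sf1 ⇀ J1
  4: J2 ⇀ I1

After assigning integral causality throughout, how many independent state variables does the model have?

#2 stroke→J3  (Se1: effort source, stroke at far end)
#3 stroke→Sf1  (Sf1: flow source, stroke at near end)
#0 stroke→J1  (J1 needs exactly one e-in)
#1 stroke→J2  (closing 1-jn rule on J3)
#4 stroke→I1  (J2 effort already set via bond 1)

1  (I1 all integral)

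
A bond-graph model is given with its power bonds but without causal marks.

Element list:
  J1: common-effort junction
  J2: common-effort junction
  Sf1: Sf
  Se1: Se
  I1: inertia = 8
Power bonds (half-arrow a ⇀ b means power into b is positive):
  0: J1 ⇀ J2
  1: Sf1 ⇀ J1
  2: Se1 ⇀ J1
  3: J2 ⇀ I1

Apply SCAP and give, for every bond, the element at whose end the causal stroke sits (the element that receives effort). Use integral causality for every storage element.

#1 →Sf1  (Sf1 fixes flow; stroke at Sf1)
#2 →J1  (Se1: effort source, stroke at far end)
#0 →J2  (J1: bond 2 brought effort, rest push out)
#3 →I1  (0-jn J2 has e-setter on 0)

#0 stroke→J2
#1 stroke→Sf1
#2 stroke→J1
#3 stroke→I1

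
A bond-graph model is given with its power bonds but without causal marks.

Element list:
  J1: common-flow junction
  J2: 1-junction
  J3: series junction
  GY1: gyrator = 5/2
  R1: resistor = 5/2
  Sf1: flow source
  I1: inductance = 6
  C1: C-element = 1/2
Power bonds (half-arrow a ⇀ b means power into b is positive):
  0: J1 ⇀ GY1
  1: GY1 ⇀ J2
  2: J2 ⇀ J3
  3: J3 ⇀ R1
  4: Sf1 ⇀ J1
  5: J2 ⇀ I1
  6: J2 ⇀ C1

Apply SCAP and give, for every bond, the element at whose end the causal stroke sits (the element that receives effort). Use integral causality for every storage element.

β0 →J1
β1 →J2
β2 →J2
β3 →J3
β4 →Sf1
β5 →I1
β6 →J2

β4 stroke→Sf1  (Sf1 (Sf) sets flow on bond)
β0 stroke→J1  (J1: bond 4 brought flow, rest push out)
β1 stroke→J2  (GY GY1: same side as bond 0)
β5 stroke→I1  (I1: I, integral causality)
β2 stroke→J2  (J2 flow already set via bond 5)
β6 stroke→J2  (J2 flow already set via bond 5)
β3 stroke→J3  (J3 flow already set via bond 2)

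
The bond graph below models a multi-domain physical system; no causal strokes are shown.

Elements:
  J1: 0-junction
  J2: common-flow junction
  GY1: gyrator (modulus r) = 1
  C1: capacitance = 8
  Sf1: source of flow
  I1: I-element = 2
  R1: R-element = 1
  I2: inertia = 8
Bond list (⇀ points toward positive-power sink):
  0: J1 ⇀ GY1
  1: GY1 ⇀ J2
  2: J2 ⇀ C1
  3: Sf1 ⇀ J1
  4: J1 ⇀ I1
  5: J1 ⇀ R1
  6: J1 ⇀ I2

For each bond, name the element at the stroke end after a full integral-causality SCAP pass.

#3 →Sf1  (Sf1 fixes flow; stroke at Sf1)
#2 →J2  (prefer integral on C1)
#1 →GY1  (closing 1-jn rule on J2)
#0 →GY1  (through GY1, causality inverts; strokes same side of GY1)
#4 →I1  (I1 outputs flow p/I1)
#6 →I2  (I2: I, integral causality)
#5 →J1  (closing 0-jn rule on J1)

b0 →GY1
b1 →GY1
b2 →J2
b3 →Sf1
b4 →I1
b5 →J1
b6 →I2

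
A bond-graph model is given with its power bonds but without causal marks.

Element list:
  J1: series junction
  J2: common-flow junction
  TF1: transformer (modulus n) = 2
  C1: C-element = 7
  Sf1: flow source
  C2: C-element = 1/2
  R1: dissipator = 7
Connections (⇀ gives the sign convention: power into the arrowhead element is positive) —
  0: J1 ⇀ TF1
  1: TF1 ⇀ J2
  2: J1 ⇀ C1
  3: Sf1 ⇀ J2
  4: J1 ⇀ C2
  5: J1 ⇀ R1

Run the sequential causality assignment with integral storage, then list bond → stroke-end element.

β0 →TF1
β1 →J2
β2 →J1
β3 →Sf1
β4 →J1
β5 →J1

#3 stroke→Sf1  (Sf1 fixes flow; stroke at Sf1)
#1 stroke→J2  (J2 flow already set via bond 3)
#0 stroke→TF1  (TF1: transformer flips bond 1)
#2 stroke→J1  (J1 flow already set via bond 0)
#4 stroke→J1  (1-jn J1 has f-setter on 0)
#5 stroke→J1  (common-f at J1 fixed by 0)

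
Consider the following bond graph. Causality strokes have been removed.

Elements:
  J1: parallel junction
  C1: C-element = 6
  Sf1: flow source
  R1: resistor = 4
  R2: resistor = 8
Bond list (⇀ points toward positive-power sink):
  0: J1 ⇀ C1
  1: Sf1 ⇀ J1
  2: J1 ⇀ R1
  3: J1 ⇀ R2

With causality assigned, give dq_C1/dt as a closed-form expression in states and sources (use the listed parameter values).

dq_C1/dt = F_Sf1 - q_C1/16

b1 stroke→Sf1  (Sf1: flow source, stroke at near end)
b0 stroke→J1  (C1: C, integral causality)
b2 stroke→R1  (common-e at J1 fixed by 0)
b3 stroke→R2  (J1: bond 0 brought effort, rest push out)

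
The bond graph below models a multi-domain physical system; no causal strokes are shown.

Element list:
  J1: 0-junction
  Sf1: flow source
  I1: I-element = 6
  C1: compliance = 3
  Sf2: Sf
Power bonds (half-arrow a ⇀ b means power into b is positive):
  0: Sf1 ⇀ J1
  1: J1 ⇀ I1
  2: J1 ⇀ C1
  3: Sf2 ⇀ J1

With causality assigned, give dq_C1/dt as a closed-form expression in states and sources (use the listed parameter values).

dq_C1/dt = F_Sf1 + F_Sf2 - p_I1/6

bond 0 stroke→Sf1  (source Sf1 imposes f)
bond 3 stroke→Sf2  (source Sf2 imposes f)
bond 1 stroke→I1  (I1: I, integral causality)
bond 2 stroke→J1  (J1: last free bond brings effort in)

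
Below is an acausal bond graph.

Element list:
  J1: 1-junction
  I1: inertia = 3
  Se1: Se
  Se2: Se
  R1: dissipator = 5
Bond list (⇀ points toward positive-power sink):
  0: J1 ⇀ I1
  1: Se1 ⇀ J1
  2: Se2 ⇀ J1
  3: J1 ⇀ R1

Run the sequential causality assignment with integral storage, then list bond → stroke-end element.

bond 0 stroke at I1
bond 1 stroke at J1
bond 2 stroke at J1
bond 3 stroke at J1

#1 |J1  (Se1 (Se) sets effort on bond)
#2 |J1  (source Se2 imposes e)
#0 |I1  (prefer integral on I1)
#3 |J1  (common-f at J1 fixed by 0)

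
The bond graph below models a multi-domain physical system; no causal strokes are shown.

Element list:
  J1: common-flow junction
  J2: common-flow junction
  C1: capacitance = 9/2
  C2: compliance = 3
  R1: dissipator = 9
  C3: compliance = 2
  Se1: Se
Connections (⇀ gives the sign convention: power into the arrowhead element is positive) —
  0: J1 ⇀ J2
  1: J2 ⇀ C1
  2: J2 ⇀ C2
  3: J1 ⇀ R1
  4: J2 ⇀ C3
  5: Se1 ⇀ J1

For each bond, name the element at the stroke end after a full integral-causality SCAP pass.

bond 5 →J1  (Se1 (Se) sets effort on bond)
bond 1 →J2  (C1: C, integral causality)
bond 2 →J2  (prefer integral on C2)
bond 4 →J2  (C3: C, integral causality)
bond 0 →J1  (J2: last free bond brings flow in)
bond 3 →R1  (closing 1-jn rule on J1)

b0 stroke at J1
b1 stroke at J2
b2 stroke at J2
b3 stroke at R1
b4 stroke at J2
b5 stroke at J1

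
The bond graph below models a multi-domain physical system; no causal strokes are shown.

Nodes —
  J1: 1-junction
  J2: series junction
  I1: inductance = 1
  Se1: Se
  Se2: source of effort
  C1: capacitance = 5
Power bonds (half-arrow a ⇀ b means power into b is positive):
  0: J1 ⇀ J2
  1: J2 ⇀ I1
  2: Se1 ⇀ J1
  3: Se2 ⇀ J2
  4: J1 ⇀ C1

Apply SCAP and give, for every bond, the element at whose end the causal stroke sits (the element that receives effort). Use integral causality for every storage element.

β0 stroke→J2
β1 stroke→I1
β2 stroke→J1
β3 stroke→J2
β4 stroke→J1

bond 2 stroke at J1  (source Se1 imposes e)
bond 3 stroke at J2  (source Se2 imposes e)
bond 1 stroke at I1  (prefer integral on I1)
bond 0 stroke at J2  (1-jn J2 has f-setter on 1)
bond 4 stroke at J1  (J1 flow already set via bond 0)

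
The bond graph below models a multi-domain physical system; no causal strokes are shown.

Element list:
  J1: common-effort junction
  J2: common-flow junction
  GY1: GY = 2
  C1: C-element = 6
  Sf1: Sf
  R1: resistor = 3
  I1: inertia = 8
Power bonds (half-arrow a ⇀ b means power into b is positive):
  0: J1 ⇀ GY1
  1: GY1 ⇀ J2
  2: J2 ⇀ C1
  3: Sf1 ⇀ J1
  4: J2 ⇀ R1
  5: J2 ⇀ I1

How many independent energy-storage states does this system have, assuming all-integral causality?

2  (C1, I1 all integral)

bond 3 |Sf1  (source Sf1 imposes f)
bond 0 |J1  (J1 needs exactly one e-in)
bond 1 |J2  (through GY1, causality inverts; strokes same side of GY1)
bond 2 |J2  (C1 integral (e out))
bond 5 |I1  (I1 outputs flow p/I1)
bond 4 |J2  (1-jn J2 has f-setter on 5)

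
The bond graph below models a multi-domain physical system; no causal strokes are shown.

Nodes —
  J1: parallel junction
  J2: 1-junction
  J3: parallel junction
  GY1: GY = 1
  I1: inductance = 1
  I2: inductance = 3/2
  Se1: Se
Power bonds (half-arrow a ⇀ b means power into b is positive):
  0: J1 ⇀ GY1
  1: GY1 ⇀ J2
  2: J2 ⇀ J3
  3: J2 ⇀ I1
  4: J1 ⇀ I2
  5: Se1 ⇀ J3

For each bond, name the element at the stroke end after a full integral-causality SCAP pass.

b5 stroke at J3  (Se1 fixes effort; stroke away)
b2 stroke at J2  (J3 effort already set via bond 5)
b3 stroke at I1  (I1 integral (f out))
b1 stroke at J2  (common-f at J2 fixed by 3)
b0 stroke at J1  (through GY1, causality inverts; strokes same side of GY1)
b4 stroke at I2  (0-jn J1 has e-setter on 0)

#0 stroke at J1
#1 stroke at J2
#2 stroke at J2
#3 stroke at I1
#4 stroke at I2
#5 stroke at J3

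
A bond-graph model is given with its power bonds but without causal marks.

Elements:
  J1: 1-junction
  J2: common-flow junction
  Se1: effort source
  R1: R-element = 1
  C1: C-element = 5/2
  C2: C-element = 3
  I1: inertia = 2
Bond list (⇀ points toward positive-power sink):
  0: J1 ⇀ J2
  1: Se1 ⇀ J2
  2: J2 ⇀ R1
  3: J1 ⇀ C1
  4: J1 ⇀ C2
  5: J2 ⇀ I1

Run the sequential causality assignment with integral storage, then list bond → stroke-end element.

#1 stroke→J2  (Se1: effort source, stroke at far end)
#3 stroke→J1  (prefer integral on C1)
#4 stroke→J1  (C2: C, integral causality)
#0 stroke→J2  (J1: last free bond brings flow in)
#5 stroke→I1  (I1 integral (f out))
#2 stroke→J2  (J2: bond 5 brought flow, rest push out)

bond 0 stroke→J2
bond 1 stroke→J2
bond 2 stroke→J2
bond 3 stroke→J1
bond 4 stroke→J1
bond 5 stroke→I1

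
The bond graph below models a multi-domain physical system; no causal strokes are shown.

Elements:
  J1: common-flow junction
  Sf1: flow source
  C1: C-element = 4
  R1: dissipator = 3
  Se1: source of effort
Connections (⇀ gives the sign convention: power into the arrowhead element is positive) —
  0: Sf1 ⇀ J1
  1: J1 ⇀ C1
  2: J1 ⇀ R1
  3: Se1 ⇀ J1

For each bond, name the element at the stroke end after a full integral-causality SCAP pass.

b0 |Sf1  (Sf1: flow source, stroke at near end)
b3 |J1  (Se1 (Se) sets effort on bond)
b1 |J1  (J1: bond 0 brought flow, rest push out)
b2 |J1  (J1: bond 0 brought flow, rest push out)

#0 |Sf1
#1 |J1
#2 |J1
#3 |J1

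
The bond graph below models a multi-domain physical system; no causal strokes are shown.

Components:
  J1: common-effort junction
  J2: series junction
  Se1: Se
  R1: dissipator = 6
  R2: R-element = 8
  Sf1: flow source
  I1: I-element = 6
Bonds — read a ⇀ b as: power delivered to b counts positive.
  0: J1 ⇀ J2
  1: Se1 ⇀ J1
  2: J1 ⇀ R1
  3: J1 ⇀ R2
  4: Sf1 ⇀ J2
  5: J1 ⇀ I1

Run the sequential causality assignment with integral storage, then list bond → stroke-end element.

b0 stroke at J2
b1 stroke at J1
b2 stroke at R1
b3 stroke at R2
b4 stroke at Sf1
b5 stroke at I1

bond 1 |J1  (Se1 (Se) sets effort on bond)
bond 4 |Sf1  (Sf1: flow source, stroke at near end)
bond 0 |J2  (J1 effort already set via bond 1)
bond 2 |R1  (J1: bond 1 brought effort, rest push out)
bond 3 |R2  (common-e at J1 fixed by 1)
bond 5 |I1  (J1 effort already set via bond 1)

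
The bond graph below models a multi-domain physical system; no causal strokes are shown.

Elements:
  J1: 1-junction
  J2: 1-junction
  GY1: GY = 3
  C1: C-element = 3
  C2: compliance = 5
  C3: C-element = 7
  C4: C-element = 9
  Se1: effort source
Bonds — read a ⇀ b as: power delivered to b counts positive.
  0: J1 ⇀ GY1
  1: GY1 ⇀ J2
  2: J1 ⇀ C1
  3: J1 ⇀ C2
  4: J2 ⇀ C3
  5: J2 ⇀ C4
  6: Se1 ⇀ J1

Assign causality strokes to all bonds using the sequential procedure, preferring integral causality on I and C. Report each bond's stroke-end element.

bond 6 |J1  (Se1 fixes effort; stroke away)
bond 2 |J1  (C1: C, integral causality)
bond 3 |J1  (C2 outputs effort q/C2)
bond 0 |GY1  (J1: last free bond brings flow in)
bond 1 |GY1  (GY1 both-in/both-out from 0)
bond 4 |J2  (1-jn J2 has f-setter on 1)
bond 5 |J2  (J2: bond 1 brought flow, rest push out)

b0 |GY1
b1 |GY1
b2 |J1
b3 |J1
b4 |J2
b5 |J2
b6 |J1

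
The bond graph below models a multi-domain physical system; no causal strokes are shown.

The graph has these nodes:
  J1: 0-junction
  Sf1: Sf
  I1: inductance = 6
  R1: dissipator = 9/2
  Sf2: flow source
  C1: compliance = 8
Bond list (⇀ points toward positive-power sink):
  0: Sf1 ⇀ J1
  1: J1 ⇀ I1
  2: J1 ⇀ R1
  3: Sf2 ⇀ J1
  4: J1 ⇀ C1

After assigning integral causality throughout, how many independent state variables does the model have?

bond 0 stroke at Sf1  (Sf1 (Sf) sets flow on bond)
bond 3 stroke at Sf2  (source Sf2 imposes f)
bond 1 stroke at I1  (prefer integral on I1)
bond 4 stroke at J1  (C1: C, integral causality)
bond 2 stroke at R1  (common-e at J1 fixed by 4)

2  (C1, I1 all integral)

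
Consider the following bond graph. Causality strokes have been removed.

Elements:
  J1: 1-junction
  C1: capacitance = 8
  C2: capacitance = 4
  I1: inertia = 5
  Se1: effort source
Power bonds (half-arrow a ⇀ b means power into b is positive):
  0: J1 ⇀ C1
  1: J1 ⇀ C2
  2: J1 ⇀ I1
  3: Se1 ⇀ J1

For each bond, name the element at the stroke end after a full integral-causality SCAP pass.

bond 0 stroke at J1
bond 1 stroke at J1
bond 2 stroke at I1
bond 3 stroke at J1

bond 3 →J1  (Se1: effort source, stroke at far end)
bond 0 →J1  (C1: C, integral causality)
bond 1 →J1  (C2: C, integral causality)
bond 2 →I1  (closing 1-jn rule on J1)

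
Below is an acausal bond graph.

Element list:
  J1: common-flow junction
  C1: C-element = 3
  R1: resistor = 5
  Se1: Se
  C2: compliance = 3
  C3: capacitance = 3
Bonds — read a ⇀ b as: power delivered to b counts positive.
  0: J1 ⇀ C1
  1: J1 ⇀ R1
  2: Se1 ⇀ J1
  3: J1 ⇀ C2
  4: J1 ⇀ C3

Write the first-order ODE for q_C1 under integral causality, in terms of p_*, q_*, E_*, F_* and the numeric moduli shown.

dq_C1/dt = E_Se1/5 - q_C1/15 - q_C2/15 - q_C3/15

b2 |J1  (Se1: effort source, stroke at far end)
b0 |J1  (C1 integral (e out))
b3 |J1  (C2: C, integral causality)
b4 |J1  (C3 outputs effort q/C3)
b1 |R1  (only one flow-in slot at J1)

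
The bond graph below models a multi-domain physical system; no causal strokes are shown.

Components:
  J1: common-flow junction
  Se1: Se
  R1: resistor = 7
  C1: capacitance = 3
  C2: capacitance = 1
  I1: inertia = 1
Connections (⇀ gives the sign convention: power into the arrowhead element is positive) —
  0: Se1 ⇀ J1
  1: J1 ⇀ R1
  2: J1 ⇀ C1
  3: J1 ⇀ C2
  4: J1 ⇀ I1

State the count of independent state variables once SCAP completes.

b0 |J1  (Se1 (Se) sets effort on bond)
b2 |J1  (C1: C, integral causality)
b3 |J1  (prefer integral on C2)
b4 |I1  (I1: I, integral causality)
b1 |J1  (J1 flow already set via bond 4)

3  (C1, C2, I1 all integral)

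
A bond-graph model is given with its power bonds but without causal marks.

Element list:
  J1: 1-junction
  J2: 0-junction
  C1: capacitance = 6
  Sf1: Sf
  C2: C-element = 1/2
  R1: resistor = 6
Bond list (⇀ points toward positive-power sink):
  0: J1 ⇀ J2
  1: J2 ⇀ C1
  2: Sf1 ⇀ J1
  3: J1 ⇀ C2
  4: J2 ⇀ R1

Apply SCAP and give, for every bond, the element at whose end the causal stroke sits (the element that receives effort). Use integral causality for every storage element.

#0 |J1
#1 |J2
#2 |Sf1
#3 |J1
#4 |R1

bond 2 |Sf1  (Sf1 (Sf) sets flow on bond)
bond 0 |J1  (1-jn J1 has f-setter on 2)
bond 3 |J1  (1-jn J1 has f-setter on 2)
bond 1 |J2  (C1: C, integral causality)
bond 4 |R1  (common-e at J2 fixed by 1)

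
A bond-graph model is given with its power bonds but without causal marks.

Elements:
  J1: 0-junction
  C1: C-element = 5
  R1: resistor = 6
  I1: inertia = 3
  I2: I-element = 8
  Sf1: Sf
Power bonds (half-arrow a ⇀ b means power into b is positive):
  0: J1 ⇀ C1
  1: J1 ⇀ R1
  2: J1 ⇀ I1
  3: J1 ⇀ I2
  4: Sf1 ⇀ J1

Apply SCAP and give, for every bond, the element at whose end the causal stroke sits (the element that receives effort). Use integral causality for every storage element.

b0 stroke→J1
b1 stroke→R1
b2 stroke→I1
b3 stroke→I2
b4 stroke→Sf1

b4 |Sf1  (Sf1 (Sf) sets flow on bond)
b0 |J1  (prefer integral on C1)
b1 |R1  (0-jn J1 has e-setter on 0)
b2 |I1  (J1 effort already set via bond 0)
b3 |I2  (J1 effort already set via bond 0)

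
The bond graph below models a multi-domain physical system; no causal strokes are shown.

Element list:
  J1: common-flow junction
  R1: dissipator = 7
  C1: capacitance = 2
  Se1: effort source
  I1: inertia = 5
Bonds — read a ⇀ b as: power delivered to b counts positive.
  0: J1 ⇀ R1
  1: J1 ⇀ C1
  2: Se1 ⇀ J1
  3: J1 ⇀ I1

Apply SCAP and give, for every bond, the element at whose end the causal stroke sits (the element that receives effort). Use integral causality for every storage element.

β2 →J1  (Se1: effort source, stroke at far end)
β1 →J1  (prefer integral on C1)
β3 →I1  (I1: I, integral causality)
β0 →J1  (common-f at J1 fixed by 3)

#0 →J1
#1 →J1
#2 →J1
#3 →I1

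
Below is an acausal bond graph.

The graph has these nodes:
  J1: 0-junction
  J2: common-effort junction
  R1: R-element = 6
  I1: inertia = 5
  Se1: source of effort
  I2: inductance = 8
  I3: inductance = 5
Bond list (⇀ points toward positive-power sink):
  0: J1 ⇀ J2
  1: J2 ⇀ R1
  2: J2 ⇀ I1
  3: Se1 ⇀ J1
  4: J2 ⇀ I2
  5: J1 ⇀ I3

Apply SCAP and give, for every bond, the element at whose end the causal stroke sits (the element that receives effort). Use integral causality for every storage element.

#3 |J1  (Se1 fixes effort; stroke away)
#0 |J2  (common-e at J1 fixed by 3)
#5 |I3  (0-jn J1 has e-setter on 3)
#1 |R1  (J2 effort already set via bond 0)
#2 |I1  (0-jn J2 has e-setter on 0)
#4 |I2  (J2: bond 0 brought effort, rest push out)

b0 |J2
b1 |R1
b2 |I1
b3 |J1
b4 |I2
b5 |I3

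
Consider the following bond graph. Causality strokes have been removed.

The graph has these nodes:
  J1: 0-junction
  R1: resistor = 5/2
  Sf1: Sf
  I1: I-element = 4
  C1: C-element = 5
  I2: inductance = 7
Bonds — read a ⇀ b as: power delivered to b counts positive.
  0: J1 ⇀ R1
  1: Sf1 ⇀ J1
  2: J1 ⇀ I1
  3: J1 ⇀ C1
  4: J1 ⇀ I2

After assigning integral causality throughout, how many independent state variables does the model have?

3  (C1, I1, I2 all integral)

β1 stroke at Sf1  (Sf1 fixes flow; stroke at Sf1)
β2 stroke at I1  (prefer integral on I1)
β3 stroke at J1  (C1: C, integral causality)
β0 stroke at R1  (0-jn J1 has e-setter on 3)
β4 stroke at I2  (common-e at J1 fixed by 3)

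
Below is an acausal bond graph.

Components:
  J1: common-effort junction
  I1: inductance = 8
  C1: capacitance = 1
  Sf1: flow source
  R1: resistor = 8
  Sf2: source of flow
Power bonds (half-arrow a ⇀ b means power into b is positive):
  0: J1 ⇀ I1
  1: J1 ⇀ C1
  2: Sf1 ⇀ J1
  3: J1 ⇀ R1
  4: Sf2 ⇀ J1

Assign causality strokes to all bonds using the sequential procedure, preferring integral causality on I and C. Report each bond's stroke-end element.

#2 →Sf1  (Sf1: flow source, stroke at near end)
#4 →Sf2  (Sf2 fixes flow; stroke at Sf2)
#0 →I1  (I1 integral (f out))
#1 →J1  (C1: C, integral causality)
#3 →R1  (J1: bond 1 brought effort, rest push out)

β0 →I1
β1 →J1
β2 →Sf1
β3 →R1
β4 →Sf2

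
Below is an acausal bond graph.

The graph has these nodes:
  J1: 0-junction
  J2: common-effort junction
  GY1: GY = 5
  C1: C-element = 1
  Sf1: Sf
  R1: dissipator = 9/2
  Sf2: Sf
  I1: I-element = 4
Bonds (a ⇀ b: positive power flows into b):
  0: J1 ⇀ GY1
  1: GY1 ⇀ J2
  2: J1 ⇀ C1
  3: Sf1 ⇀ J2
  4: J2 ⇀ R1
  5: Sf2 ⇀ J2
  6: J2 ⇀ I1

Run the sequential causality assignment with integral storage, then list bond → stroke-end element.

β3 |Sf1  (source Sf1 imposes f)
β5 |Sf2  (Sf2 fixes flow; stroke at Sf2)
β2 |J1  (C1: C, integral causality)
β0 |GY1  (0-jn J1 has e-setter on 2)
β1 |GY1  (GY1: gyrator matches bond 0)
β6 |I1  (I1 outputs flow p/I1)
β4 |J2  (only one effort-in slot at J2)

β0 |GY1
β1 |GY1
β2 |J1
β3 |Sf1
β4 |J2
β5 |Sf2
β6 |I1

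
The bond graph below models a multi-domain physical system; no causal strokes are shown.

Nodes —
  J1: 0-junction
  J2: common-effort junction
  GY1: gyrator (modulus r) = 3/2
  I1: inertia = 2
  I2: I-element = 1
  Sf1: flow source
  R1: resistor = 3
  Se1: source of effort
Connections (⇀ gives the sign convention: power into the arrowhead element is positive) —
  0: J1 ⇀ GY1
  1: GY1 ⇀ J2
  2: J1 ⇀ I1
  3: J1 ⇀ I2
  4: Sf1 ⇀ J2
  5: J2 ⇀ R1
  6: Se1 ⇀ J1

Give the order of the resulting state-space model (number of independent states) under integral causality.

#4 →Sf1  (Sf1 (Sf) sets flow on bond)
#6 →J1  (Se1 fixes effort; stroke away)
#0 →GY1  (common-e at J1 fixed by 6)
#2 →I1  (J1 effort already set via bond 6)
#3 →I2  (J1: bond 6 brought effort, rest push out)
#1 →GY1  (GY1 both-in/both-out from 0)
#5 →J2  (only one effort-in slot at J2)

2  (I1, I2 all integral)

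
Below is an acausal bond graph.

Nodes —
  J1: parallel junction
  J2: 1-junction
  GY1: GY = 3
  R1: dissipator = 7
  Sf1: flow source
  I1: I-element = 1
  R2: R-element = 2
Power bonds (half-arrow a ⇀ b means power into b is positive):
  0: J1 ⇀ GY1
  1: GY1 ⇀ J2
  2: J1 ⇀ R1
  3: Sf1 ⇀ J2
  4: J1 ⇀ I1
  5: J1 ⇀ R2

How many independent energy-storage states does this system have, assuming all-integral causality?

#3 |Sf1  (Sf1: flow source, stroke at near end)
#1 |J2  (1-jn J2 has f-setter on 3)
#0 |J1  (through GY1, causality inverts; strokes same side of GY1)
#2 |R1  (J1: bond 0 brought effort, rest push out)
#4 |I1  (0-jn J1 has e-setter on 0)
#5 |R2  (common-e at J1 fixed by 0)

1  (I1 all integral)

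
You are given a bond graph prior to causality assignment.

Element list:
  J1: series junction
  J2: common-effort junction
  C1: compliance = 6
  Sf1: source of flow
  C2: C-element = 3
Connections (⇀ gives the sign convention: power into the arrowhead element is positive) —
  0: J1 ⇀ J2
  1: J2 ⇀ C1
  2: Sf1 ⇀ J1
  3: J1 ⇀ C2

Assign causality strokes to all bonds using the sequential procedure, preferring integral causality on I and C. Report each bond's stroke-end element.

β0 stroke at J1
β1 stroke at J2
β2 stroke at Sf1
β3 stroke at J1

bond 2 →Sf1  (Sf1 (Sf) sets flow on bond)
bond 0 →J1  (1-jn J1 has f-setter on 2)
bond 3 →J1  (J1 flow already set via bond 2)
bond 1 →J2  (only one effort-in slot at J2)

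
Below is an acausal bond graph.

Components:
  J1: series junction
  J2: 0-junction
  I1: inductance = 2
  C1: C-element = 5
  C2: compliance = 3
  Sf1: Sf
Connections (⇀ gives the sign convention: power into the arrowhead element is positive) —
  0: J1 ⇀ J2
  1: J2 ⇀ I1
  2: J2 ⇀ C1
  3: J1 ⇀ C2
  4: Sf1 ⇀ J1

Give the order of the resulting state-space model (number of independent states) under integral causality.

3  (C1, C2, I1 all integral)

β4 stroke at Sf1  (Sf1: flow source, stroke at near end)
β0 stroke at J1  (J1: bond 4 brought flow, rest push out)
β3 stroke at J1  (1-jn J1 has f-setter on 4)
β1 stroke at I1  (I1 outputs flow p/I1)
β2 stroke at J2  (J2: last free bond brings effort in)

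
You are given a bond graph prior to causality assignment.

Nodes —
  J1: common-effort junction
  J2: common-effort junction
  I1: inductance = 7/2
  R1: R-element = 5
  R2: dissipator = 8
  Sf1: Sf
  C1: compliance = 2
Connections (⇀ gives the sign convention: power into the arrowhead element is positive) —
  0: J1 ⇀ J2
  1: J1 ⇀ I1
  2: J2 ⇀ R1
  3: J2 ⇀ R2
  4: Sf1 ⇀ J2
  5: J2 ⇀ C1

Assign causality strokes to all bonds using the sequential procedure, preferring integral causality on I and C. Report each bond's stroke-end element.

bond 4 stroke at Sf1  (Sf1 (Sf) sets flow on bond)
bond 1 stroke at I1  (I1 outputs flow p/I1)
bond 0 stroke at J1  (closing 0-jn rule on J1)
bond 5 stroke at J2  (C1 outputs effort q/C1)
bond 2 stroke at R1  (J2 effort already set via bond 5)
bond 3 stroke at R2  (0-jn J2 has e-setter on 5)

β0 stroke→J1
β1 stroke→I1
β2 stroke→R1
β3 stroke→R2
β4 stroke→Sf1
β5 stroke→J2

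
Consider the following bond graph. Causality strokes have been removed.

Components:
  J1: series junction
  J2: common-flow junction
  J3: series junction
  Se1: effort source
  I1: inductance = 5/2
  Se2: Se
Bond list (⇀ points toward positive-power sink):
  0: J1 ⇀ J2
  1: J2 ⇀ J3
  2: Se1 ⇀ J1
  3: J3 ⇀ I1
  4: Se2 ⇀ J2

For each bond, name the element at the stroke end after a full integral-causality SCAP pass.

#2 stroke at J1  (source Se1 imposes e)
#4 stroke at J2  (Se2 fixes effort; stroke away)
#0 stroke at J2  (J1 needs exactly one f-in)
#1 stroke at J3  (closing 1-jn rule on J2)
#3 stroke at I1  (J3 needs exactly one f-in)

bond 0 →J2
bond 1 →J3
bond 2 →J1
bond 3 →I1
bond 4 →J2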